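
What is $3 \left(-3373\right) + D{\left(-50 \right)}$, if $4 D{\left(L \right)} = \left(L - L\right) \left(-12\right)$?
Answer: $-10119$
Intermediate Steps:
$D{\left(L \right)} = 0$ ($D{\left(L \right)} = \frac{\left(L - L\right) \left(-12\right)}{4} = \frac{0 \left(-12\right)}{4} = \frac{1}{4} \cdot 0 = 0$)
$3 \left(-3373\right) + D{\left(-50 \right)} = 3 \left(-3373\right) + 0 = -10119 + 0 = -10119$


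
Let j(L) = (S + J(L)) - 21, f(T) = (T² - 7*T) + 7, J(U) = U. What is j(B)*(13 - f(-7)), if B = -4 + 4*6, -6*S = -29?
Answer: -1058/3 ≈ -352.67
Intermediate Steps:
S = 29/6 (S = -⅙*(-29) = 29/6 ≈ 4.8333)
B = 20 (B = -4 + 24 = 20)
f(T) = 7 + T² - 7*T
j(L) = -97/6 + L (j(L) = (29/6 + L) - 21 = -97/6 + L)
j(B)*(13 - f(-7)) = (-97/6 + 20)*(13 - (7 + (-7)² - 7*(-7))) = 23*(13 - (7 + 49 + 49))/6 = 23*(13 - 1*105)/6 = 23*(13 - 105)/6 = (23/6)*(-92) = -1058/3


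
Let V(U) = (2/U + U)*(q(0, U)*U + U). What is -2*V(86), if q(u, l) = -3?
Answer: 29592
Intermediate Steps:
V(U) = -2*U*(U + 2/U) (V(U) = (2/U + U)*(-3*U + U) = (U + 2/U)*(-2*U) = -2*U*(U + 2/U))
-2*V(86) = -2*(-4 - 2*86**2) = -2*(-4 - 2*7396) = -2*(-4 - 14792) = -2*(-14796) = 29592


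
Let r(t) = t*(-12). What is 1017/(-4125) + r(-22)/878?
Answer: 32679/603625 ≈ 0.054138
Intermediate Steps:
r(t) = -12*t
1017/(-4125) + r(-22)/878 = 1017/(-4125) - 12*(-22)/878 = 1017*(-1/4125) + 264*(1/878) = -339/1375 + 132/439 = 32679/603625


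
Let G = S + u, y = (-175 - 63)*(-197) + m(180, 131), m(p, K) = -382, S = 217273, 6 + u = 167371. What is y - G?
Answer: -338134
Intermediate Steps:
u = 167365 (u = -6 + 167371 = 167365)
y = 46504 (y = (-175 - 63)*(-197) - 382 = -238*(-197) - 382 = 46886 - 382 = 46504)
G = 384638 (G = 217273 + 167365 = 384638)
y - G = 46504 - 1*384638 = 46504 - 384638 = -338134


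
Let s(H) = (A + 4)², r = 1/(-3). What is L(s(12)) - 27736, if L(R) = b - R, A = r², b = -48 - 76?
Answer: -2258029/81 ≈ -27877.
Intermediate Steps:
r = -⅓ ≈ -0.33333
b = -124
A = ⅑ (A = (-⅓)² = ⅑ ≈ 0.11111)
s(H) = 1369/81 (s(H) = (⅑ + 4)² = (37/9)² = 1369/81)
L(R) = -124 - R
L(s(12)) - 27736 = (-124 - 1*1369/81) - 27736 = (-124 - 1369/81) - 27736 = -11413/81 - 27736 = -2258029/81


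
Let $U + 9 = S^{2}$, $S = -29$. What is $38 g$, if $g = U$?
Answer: $31616$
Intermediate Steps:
$U = 832$ ($U = -9 + \left(-29\right)^{2} = -9 + 841 = 832$)
$g = 832$
$38 g = 38 \cdot 832 = 31616$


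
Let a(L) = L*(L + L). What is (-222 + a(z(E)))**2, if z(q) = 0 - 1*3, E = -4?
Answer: 41616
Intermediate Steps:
z(q) = -3 (z(q) = 0 - 3 = -3)
a(L) = 2*L**2 (a(L) = L*(2*L) = 2*L**2)
(-222 + a(z(E)))**2 = (-222 + 2*(-3)**2)**2 = (-222 + 2*9)**2 = (-222 + 18)**2 = (-204)**2 = 41616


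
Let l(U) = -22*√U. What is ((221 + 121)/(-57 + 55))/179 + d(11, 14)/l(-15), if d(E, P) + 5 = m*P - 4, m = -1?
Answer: -171/179 - 23*I*√15/330 ≈ -0.95531 - 0.26994*I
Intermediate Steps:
d(E, P) = -9 - P (d(E, P) = -5 + (-P - 4) = -5 + (-4 - P) = -9 - P)
((221 + 121)/(-57 + 55))/179 + d(11, 14)/l(-15) = ((221 + 121)/(-57 + 55))/179 + (-9 - 1*14)/((-22*I*√15)) = (342/(-2))*(1/179) + (-9 - 14)/((-22*I*√15)) = (342*(-½))*(1/179) - 23*I*√15/330 = -171*1/179 - 23*I*√15/330 = -171/179 - 23*I*√15/330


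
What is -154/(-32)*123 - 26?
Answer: 9055/16 ≈ 565.94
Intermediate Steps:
-154/(-32)*123 - 26 = -154*(-1/32)*123 - 26 = (77/16)*123 - 26 = 9471/16 - 26 = 9055/16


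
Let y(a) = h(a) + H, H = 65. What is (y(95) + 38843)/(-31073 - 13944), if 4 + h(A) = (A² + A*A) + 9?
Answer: -56963/45017 ≈ -1.2654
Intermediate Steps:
h(A) = 5 + 2*A² (h(A) = -4 + ((A² + A*A) + 9) = -4 + ((A² + A²) + 9) = -4 + (2*A² + 9) = -4 + (9 + 2*A²) = 5 + 2*A²)
y(a) = 70 + 2*a² (y(a) = (5 + 2*a²) + 65 = 70 + 2*a²)
(y(95) + 38843)/(-31073 - 13944) = ((70 + 2*95²) + 38843)/(-31073 - 13944) = ((70 + 2*9025) + 38843)/(-45017) = ((70 + 18050) + 38843)*(-1/45017) = (18120 + 38843)*(-1/45017) = 56963*(-1/45017) = -56963/45017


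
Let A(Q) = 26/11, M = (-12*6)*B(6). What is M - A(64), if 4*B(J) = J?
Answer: -1214/11 ≈ -110.36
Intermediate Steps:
B(J) = J/4
M = -108 (M = (-12*6)*((¼)*6) = -72*3/2 = -108)
A(Q) = 26/11 (A(Q) = 26*(1/11) = 26/11)
M - A(64) = -108 - 1*26/11 = -108 - 26/11 = -1214/11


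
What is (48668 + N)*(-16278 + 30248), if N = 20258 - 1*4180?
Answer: 904501620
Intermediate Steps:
N = 16078 (N = 20258 - 4180 = 16078)
(48668 + N)*(-16278 + 30248) = (48668 + 16078)*(-16278 + 30248) = 64746*13970 = 904501620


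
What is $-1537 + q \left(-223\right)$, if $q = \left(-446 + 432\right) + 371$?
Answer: $-81148$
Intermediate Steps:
$q = 357$ ($q = -14 + 371 = 357$)
$-1537 + q \left(-223\right) = -1537 + 357 \left(-223\right) = -1537 - 79611 = -81148$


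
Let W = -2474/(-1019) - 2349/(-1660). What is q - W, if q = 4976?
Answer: 8410602569/1691540 ≈ 4972.2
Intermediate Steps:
W = 6500471/1691540 (W = -2474*(-1/1019) - 2349*(-1/1660) = 2474/1019 + 2349/1660 = 6500471/1691540 ≈ 3.8429)
q - W = 4976 - 1*6500471/1691540 = 4976 - 6500471/1691540 = 8410602569/1691540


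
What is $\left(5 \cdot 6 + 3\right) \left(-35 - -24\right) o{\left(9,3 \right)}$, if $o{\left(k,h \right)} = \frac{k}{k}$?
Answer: $-363$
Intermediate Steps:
$o{\left(k,h \right)} = 1$
$\left(5 \cdot 6 + 3\right) \left(-35 - -24\right) o{\left(9,3 \right)} = \left(5 \cdot 6 + 3\right) \left(-35 - -24\right) 1 = \left(30 + 3\right) \left(-35 + 24\right) 1 = 33 \left(-11\right) 1 = \left(-363\right) 1 = -363$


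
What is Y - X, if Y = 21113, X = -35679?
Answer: 56792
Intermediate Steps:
Y - X = 21113 - 1*(-35679) = 21113 + 35679 = 56792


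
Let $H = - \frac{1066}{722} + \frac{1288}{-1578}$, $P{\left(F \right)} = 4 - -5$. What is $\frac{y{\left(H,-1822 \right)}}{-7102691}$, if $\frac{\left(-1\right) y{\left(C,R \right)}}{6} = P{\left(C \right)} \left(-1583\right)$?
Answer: $- \frac{85482}{7102691} \approx -0.012035$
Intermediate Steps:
$P{\left(F \right)} = 9$ ($P{\left(F \right)} = 4 + 5 = 9$)
$H = - \frac{653021}{284829}$ ($H = \left(-1066\right) \frac{1}{722} + 1288 \left(- \frac{1}{1578}\right) = - \frac{533}{361} - \frac{644}{789} = - \frac{653021}{284829} \approx -2.2927$)
$y{\left(C,R \right)} = 85482$ ($y{\left(C,R \right)} = - 6 \cdot 9 \left(-1583\right) = \left(-6\right) \left(-14247\right) = 85482$)
$\frac{y{\left(H,-1822 \right)}}{-7102691} = \frac{85482}{-7102691} = 85482 \left(- \frac{1}{7102691}\right) = - \frac{85482}{7102691}$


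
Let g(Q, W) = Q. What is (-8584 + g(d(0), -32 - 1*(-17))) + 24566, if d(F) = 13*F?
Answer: 15982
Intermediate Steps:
(-8584 + g(d(0), -32 - 1*(-17))) + 24566 = (-8584 + 13*0) + 24566 = (-8584 + 0) + 24566 = -8584 + 24566 = 15982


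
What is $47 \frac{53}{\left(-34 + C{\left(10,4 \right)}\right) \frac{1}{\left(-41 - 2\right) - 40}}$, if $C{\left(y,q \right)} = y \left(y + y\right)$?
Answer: $- \frac{2491}{2} \approx -1245.5$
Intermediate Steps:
$C{\left(y,q \right)} = 2 y^{2}$ ($C{\left(y,q \right)} = y 2 y = 2 y^{2}$)
$47 \frac{53}{\left(-34 + C{\left(10,4 \right)}\right) \frac{1}{\left(-41 - 2\right) - 40}} = 47 \frac{53}{\left(-34 + 2 \cdot 10^{2}\right) \frac{1}{\left(-41 - 2\right) - 40}} = 47 \frac{53}{\left(-34 + 2 \cdot 100\right) \frac{1}{-43 - 40}} = 47 \frac{53}{\left(-34 + 200\right) \frac{1}{-83}} = 47 \frac{53}{166 \left(- \frac{1}{83}\right)} = 47 \frac{53}{-2} = 47 \cdot 53 \left(- \frac{1}{2}\right) = 47 \left(- \frac{53}{2}\right) = - \frac{2491}{2}$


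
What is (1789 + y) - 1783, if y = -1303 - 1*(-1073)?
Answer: -224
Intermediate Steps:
y = -230 (y = -1303 + 1073 = -230)
(1789 + y) - 1783 = (1789 - 230) - 1783 = 1559 - 1783 = -224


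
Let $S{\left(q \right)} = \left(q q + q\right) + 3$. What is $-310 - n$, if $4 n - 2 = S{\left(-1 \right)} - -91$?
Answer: $-334$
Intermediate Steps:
$S{\left(q \right)} = 3 + q + q^{2}$ ($S{\left(q \right)} = \left(q^{2} + q\right) + 3 = \left(q + q^{2}\right) + 3 = 3 + q + q^{2}$)
$n = 24$ ($n = \frac{1}{2} + \frac{\left(3 - 1 + \left(-1\right)^{2}\right) - -91}{4} = \frac{1}{2} + \frac{\left(3 - 1 + 1\right) + 91}{4} = \frac{1}{2} + \frac{3 + 91}{4} = \frac{1}{2} + \frac{1}{4} \cdot 94 = \frac{1}{2} + \frac{47}{2} = 24$)
$-310 - n = -310 - 24 = -334$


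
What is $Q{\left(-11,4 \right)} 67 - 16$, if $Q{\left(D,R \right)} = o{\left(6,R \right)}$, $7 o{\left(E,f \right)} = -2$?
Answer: $- \frac{246}{7} \approx -35.143$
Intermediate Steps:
$o{\left(E,f \right)} = - \frac{2}{7}$ ($o{\left(E,f \right)} = \frac{1}{7} \left(-2\right) = - \frac{2}{7}$)
$Q{\left(D,R \right)} = - \frac{2}{7}$
$Q{\left(-11,4 \right)} 67 - 16 = \left(- \frac{2}{7}\right) 67 - 16 = - \frac{134}{7} - 16 = - \frac{246}{7}$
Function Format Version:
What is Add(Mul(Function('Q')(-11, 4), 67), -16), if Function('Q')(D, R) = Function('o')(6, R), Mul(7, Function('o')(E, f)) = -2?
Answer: Rational(-246, 7) ≈ -35.143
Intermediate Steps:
Function('o')(E, f) = Rational(-2, 7) (Function('o')(E, f) = Mul(Rational(1, 7), -2) = Rational(-2, 7))
Function('Q')(D, R) = Rational(-2, 7)
Add(Mul(Function('Q')(-11, 4), 67), -16) = Add(Mul(Rational(-2, 7), 67), -16) = Add(Rational(-134, 7), -16) = Rational(-246, 7)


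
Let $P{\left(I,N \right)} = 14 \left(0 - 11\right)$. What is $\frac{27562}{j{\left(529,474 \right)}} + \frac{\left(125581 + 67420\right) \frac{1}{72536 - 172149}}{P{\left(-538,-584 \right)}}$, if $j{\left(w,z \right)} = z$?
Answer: $\frac{211451821199}{3635675274} \approx 58.16$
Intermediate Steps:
$P{\left(I,N \right)} = -154$ ($P{\left(I,N \right)} = 14 \left(-11\right) = -154$)
$\frac{27562}{j{\left(529,474 \right)}} + \frac{\left(125581 + 67420\right) \frac{1}{72536 - 172149}}{P{\left(-538,-584 \right)}} = \frac{27562}{474} + \frac{\left(125581 + 67420\right) \frac{1}{72536 - 172149}}{-154} = 27562 \cdot \frac{1}{474} + \frac{193001}{-99613} \left(- \frac{1}{154}\right) = \frac{13781}{237} + 193001 \left(- \frac{1}{99613}\right) \left(- \frac{1}{154}\right) = \frac{13781}{237} - - \frac{193001}{15340402} = \frac{13781}{237} + \frac{193001}{15340402} = \frac{211451821199}{3635675274}$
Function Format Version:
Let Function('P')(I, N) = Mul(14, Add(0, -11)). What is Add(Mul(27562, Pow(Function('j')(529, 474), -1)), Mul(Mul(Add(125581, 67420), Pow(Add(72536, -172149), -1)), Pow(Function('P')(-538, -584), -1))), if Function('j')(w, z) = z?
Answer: Rational(211451821199, 3635675274) ≈ 58.160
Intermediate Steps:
Function('P')(I, N) = -154 (Function('P')(I, N) = Mul(14, -11) = -154)
Add(Mul(27562, Pow(Function('j')(529, 474), -1)), Mul(Mul(Add(125581, 67420), Pow(Add(72536, -172149), -1)), Pow(Function('P')(-538, -584), -1))) = Add(Mul(27562, Pow(474, -1)), Mul(Mul(Add(125581, 67420), Pow(Add(72536, -172149), -1)), Pow(-154, -1))) = Add(Mul(27562, Rational(1, 474)), Mul(Mul(193001, Pow(-99613, -1)), Rational(-1, 154))) = Add(Rational(13781, 237), Mul(Mul(193001, Rational(-1, 99613)), Rational(-1, 154))) = Add(Rational(13781, 237), Mul(Rational(-193001, 99613), Rational(-1, 154))) = Add(Rational(13781, 237), Rational(193001, 15340402)) = Rational(211451821199, 3635675274)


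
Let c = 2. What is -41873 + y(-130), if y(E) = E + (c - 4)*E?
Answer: -41743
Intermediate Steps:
y(E) = -E (y(E) = E + (2 - 4)*E = E - 2*E = -E)
-41873 + y(-130) = -41873 - 1*(-130) = -41873 + 130 = -41743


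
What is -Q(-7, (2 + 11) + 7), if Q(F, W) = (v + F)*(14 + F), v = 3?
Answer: 28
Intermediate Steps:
Q(F, W) = (3 + F)*(14 + F)
-Q(-7, (2 + 11) + 7) = -(42 + (-7)² + 17*(-7)) = -(42 + 49 - 119) = -1*(-28) = 28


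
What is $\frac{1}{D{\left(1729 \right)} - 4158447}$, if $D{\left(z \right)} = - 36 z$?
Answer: $- \frac{1}{4220691} \approx -2.3693 \cdot 10^{-7}$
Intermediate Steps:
$\frac{1}{D{\left(1729 \right)} - 4158447} = \frac{1}{\left(-36\right) 1729 - 4158447} = \frac{1}{-62244 - 4158447} = \frac{1}{-4220691} = - \frac{1}{4220691}$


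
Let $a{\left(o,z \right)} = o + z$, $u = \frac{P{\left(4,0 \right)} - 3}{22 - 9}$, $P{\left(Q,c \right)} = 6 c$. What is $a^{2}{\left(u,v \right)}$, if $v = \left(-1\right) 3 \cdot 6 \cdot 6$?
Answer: $\frac{1979649}{169} \approx 11714.0$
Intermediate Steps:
$u = - \frac{3}{13}$ ($u = \frac{6 \cdot 0 - 3}{22 - 9} = \frac{0 - 3}{13} = \left(-3\right) \frac{1}{13} = - \frac{3}{13} \approx -0.23077$)
$v = -108$ ($v = \left(-3\right) 6 \cdot 6 = \left(-18\right) 6 = -108$)
$a^{2}{\left(u,v \right)} = \left(- \frac{3}{13} - 108\right)^{2} = \left(- \frac{1407}{13}\right)^{2} = \frac{1979649}{169}$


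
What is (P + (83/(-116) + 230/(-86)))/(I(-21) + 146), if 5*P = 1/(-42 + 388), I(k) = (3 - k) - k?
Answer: -14623791/824092420 ≈ -0.017745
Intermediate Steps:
I(k) = 3 - 2*k
P = 1/1730 (P = 1/(5*(-42 + 388)) = (⅕)/346 = (⅕)*(1/346) = 1/1730 ≈ 0.00057803)
(P + (83/(-116) + 230/(-86)))/(I(-21) + 146) = (1/1730 + (83/(-116) + 230/(-86)))/((3 - 2*(-21)) + 146) = (1/1730 + (83*(-1/116) + 230*(-1/86)))/((3 + 42) + 146) = (1/1730 + (-83/116 - 115/43))/(45 + 146) = (1/1730 - 16909/4988)/191 = -14623791/4314620*1/191 = -14623791/824092420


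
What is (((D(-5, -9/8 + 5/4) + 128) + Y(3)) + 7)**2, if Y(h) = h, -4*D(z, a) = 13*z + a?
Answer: 24354225/1024 ≈ 23783.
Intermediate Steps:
D(z, a) = -13*z/4 - a/4 (D(z, a) = -(13*z + a)/4 = -(a + 13*z)/4 = -13*z/4 - a/4)
(((D(-5, -9/8 + 5/4) + 128) + Y(3)) + 7)**2 = ((((-13/4*(-5) - (-9/8 + 5/4)/4) + 128) + 3) + 7)**2 = ((((65/4 - (-9*1/8 + 5*(1/4))/4) + 128) + 3) + 7)**2 = ((((65/4 - (-9/8 + 5/4)/4) + 128) + 3) + 7)**2 = ((((65/4 - 1/4*1/8) + 128) + 3) + 7)**2 = ((((65/4 - 1/32) + 128) + 3) + 7)**2 = (((519/32 + 128) + 3) + 7)**2 = ((4615/32 + 3) + 7)**2 = (4711/32 + 7)**2 = (4935/32)**2 = 24354225/1024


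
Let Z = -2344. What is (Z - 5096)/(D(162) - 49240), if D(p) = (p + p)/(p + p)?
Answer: 2480/16413 ≈ 0.15110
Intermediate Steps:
D(p) = 1 (D(p) = (2*p)/((2*p)) = (2*p)*(1/(2*p)) = 1)
(Z - 5096)/(D(162) - 49240) = (-2344 - 5096)/(1 - 49240) = -7440/(-49239) = -7440*(-1/49239) = 2480/16413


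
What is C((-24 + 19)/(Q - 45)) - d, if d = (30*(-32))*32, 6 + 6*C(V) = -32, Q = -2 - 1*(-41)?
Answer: 92141/3 ≈ 30714.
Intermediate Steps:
Q = 39 (Q = -2 + 41 = 39)
C(V) = -19/3 (C(V) = -1 + (⅙)*(-32) = -1 - 16/3 = -19/3)
d = -30720 (d = -960*32 = -30720)
C((-24 + 19)/(Q - 45)) - d = -19/3 - 1*(-30720) = -19/3 + 30720 = 92141/3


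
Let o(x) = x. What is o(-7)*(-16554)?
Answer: 115878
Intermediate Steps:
o(-7)*(-16554) = -7*(-16554) = 115878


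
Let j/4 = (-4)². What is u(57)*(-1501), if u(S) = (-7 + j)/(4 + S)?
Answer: -85557/61 ≈ -1402.6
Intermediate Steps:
j = 64 (j = 4*(-4)² = 4*16 = 64)
u(S) = 57/(4 + S) (u(S) = (-7 + 64)/(4 + S) = 57/(4 + S))
u(57)*(-1501) = (57/(4 + 57))*(-1501) = (57/61)*(-1501) = -85557/61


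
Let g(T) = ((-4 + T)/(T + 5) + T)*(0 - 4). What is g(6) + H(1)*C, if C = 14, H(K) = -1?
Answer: -426/11 ≈ -38.727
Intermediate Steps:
g(T) = -4*T - 4*(-4 + T)/(5 + T) (g(T) = ((-4 + T)/(5 + T) + T)*(-4) = (T + (-4 + T)/(5 + T))*(-4) = -4*T - 4*(-4 + T)/(5 + T))
g(6) + H(1)*C = 4*(4 - 1*6² - 6*6)/(5 + 6) - 1*14 = 4*(4 - 1*36 - 36)/11 - 14 = 4*(1/11)*(4 - 36 - 36) - 14 = 4*(1/11)*(-68) - 14 = -272/11 - 14 = -426/11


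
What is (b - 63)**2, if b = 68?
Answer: 25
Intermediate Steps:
(b - 63)**2 = (68 - 63)**2 = 5**2 = 25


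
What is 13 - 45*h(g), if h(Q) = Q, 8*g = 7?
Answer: -211/8 ≈ -26.375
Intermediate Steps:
g = 7/8 (g = (1/8)*7 = 7/8 ≈ 0.87500)
13 - 45*h(g) = 13 - 45*7/8 = 13 - 315/8 = -211/8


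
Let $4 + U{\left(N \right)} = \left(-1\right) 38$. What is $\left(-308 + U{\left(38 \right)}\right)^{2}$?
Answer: $122500$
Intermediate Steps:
$U{\left(N \right)} = -42$ ($U{\left(N \right)} = -4 - 38 = -42$)
$\left(-308 + U{\left(38 \right)}\right)^{2} = \left(-308 - 42\right)^{2} = \left(-350\right)^{2} = 122500$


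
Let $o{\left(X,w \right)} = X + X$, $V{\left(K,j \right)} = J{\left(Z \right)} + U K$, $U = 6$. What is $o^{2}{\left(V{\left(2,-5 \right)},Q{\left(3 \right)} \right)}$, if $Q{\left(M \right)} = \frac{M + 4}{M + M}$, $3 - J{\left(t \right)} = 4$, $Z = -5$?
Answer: $484$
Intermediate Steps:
$J{\left(t \right)} = -1$ ($J{\left(t \right)} = 3 - 4 = -1$)
$V{\left(K,j \right)} = -1 + 6 K$
$Q{\left(M \right)} = \frac{4 + M}{2 M}$
$o{\left(X,w \right)} = 2 X$
$o^{2}{\left(V{\left(2,-5 \right)},Q{\left(3 \right)} \right)} = \left(2 \left(-1 + 6 \cdot 2\right)\right)^{2} = \left(2 \left(-1 + 12\right)\right)^{2} = \left(2 \cdot 11\right)^{2} = 22^{2} = 484$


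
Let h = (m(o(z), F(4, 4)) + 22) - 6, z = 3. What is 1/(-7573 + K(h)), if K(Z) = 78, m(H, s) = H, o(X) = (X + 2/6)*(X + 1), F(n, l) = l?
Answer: -1/7495 ≈ -0.00013342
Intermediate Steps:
o(X) = (1 + X)*(⅓ + X) (o(X) = (X + 2*(⅙))*(1 + X) = (X + ⅓)*(1 + X) = (⅓ + X)*(1 + X) = (1 + X)*(⅓ + X))
h = 88/3 (h = ((⅓ + 3² + (4/3)*3) + 22) - 6 = ((⅓ + 9 + 4) + 22) - 6 = (40/3 + 22) - 6 = 106/3 - 6 = 88/3 ≈ 29.333)
1/(-7573 + K(h)) = 1/(-7573 + 78) = 1/(-7495) = -1/7495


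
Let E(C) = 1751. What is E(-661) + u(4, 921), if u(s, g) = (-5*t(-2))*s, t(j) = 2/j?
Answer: 1771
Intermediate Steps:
u(s, g) = 5*s (u(s, g) = (-10/(-2))*s = (-10*(-1)/2)*s = (-5*(-1))*s = 5*s)
E(-661) + u(4, 921) = 1751 + 5*4 = 1751 + 20 = 1771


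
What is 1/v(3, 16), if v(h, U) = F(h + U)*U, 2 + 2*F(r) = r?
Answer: 1/136 ≈ 0.0073529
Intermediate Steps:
F(r) = -1 + r/2
v(h, U) = U*(-1 + U/2 + h/2) (v(h, U) = (-1 + (h + U)/2)*U = (-1 + (U + h)/2)*U = (-1 + (U/2 + h/2))*U = (-1 + U/2 + h/2)*U = U*(-1 + U/2 + h/2))
1/v(3, 16) = 1/((½)*16*(-2 + 16 + 3)) = 1/((½)*16*17) = 1/136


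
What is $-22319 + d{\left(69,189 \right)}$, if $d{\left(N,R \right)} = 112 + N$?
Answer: $-22138$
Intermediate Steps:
$-22319 + d{\left(69,189 \right)} = -22319 + \left(112 + 69\right) = -22319 + 181 = -22138$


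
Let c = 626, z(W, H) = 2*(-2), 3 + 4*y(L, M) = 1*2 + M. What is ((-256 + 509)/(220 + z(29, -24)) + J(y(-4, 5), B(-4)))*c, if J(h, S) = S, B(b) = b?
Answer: -191243/108 ≈ -1770.8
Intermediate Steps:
y(L, M) = -¼ + M/4 (y(L, M) = -¾ + (1*2 + M)/4 = -¾ + (2 + M)/4 = -¾ + (½ + M/4) = -¼ + M/4)
z(W, H) = -4
((-256 + 509)/(220 + z(29, -24)) + J(y(-4, 5), B(-4)))*c = ((-256 + 509)/(220 - 4) - 4)*626 = (253/216 - 4)*626 = -611/216*626 = -191243/108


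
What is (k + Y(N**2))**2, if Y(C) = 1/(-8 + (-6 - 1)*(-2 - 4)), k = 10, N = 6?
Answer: 116281/1156 ≈ 100.59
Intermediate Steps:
Y(C) = 1/34 (Y(C) = 1/(-8 - 7*(-6)) = 1/(-8 + 42) = 1/34)
(k + Y(N**2))**2 = (10 + 1/34)**2 = (341/34)**2 = 116281/1156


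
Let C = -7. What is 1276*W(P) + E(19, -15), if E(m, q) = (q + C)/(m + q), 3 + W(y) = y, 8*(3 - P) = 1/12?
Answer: -451/24 ≈ -18.792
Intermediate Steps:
P = 287/96 (P = 3 - ⅛/12 = 3 - ⅛*1/12 = 3 - 1/96 = 287/96 ≈ 2.9896)
W(y) = -3 + y
E(m, q) = (-7 + q)/(m + q) (E(m, q) = (q - 7)/(m + q) = (-7 + q)/(m + q))
1276*W(P) + E(19, -15) = 1276*(-3 + 287/96) + (-7 - 15)/(19 - 15) = 1276*(-1/96) - 22/4 = -319/24 + (¼)*(-22) = -319/24 - 11/2 = -451/24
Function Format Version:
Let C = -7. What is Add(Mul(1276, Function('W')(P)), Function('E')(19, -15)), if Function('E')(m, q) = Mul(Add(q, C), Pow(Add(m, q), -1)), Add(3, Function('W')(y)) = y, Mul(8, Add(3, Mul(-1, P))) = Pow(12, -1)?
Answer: Rational(-451, 24) ≈ -18.792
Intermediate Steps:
P = Rational(287, 96) (P = Add(3, Mul(Rational(-1, 8), Pow(12, -1))) = Add(3, Mul(Rational(-1, 8), Rational(1, 12))) = Add(3, Rational(-1, 96)) = Rational(287, 96) ≈ 2.9896)
Function('W')(y) = Add(-3, y)
Function('E')(m, q) = Mul(Pow(Add(m, q), -1), Add(-7, q)) (Function('E')(m, q) = Mul(Add(q, -7), Pow(Add(m, q), -1)) = Mul(Add(-7, q), Pow(Add(m, q), -1)) = Mul(Pow(Add(m, q), -1), Add(-7, q)))
Add(Mul(1276, Function('W')(P)), Function('E')(19, -15)) = Add(Mul(1276, Add(-3, Rational(287, 96))), Mul(Pow(Add(19, -15), -1), Add(-7, -15))) = Add(Mul(1276, Rational(-1, 96)), Mul(Pow(4, -1), -22)) = Add(Rational(-319, 24), Mul(Rational(1, 4), -22)) = Add(Rational(-319, 24), Rational(-11, 2)) = Rational(-451, 24)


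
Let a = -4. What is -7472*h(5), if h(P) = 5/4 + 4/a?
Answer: -1868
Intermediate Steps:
h(P) = ¼ (h(P) = 5/4 + 4/(-4) = 5*(¼) + 4*(-¼) = 5/4 - 1 = ¼)
-7472*h(5) = -7472*¼ = -1868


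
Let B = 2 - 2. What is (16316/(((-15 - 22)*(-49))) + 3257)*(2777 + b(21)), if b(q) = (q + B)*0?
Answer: 16443330689/1813 ≈ 9.0697e+6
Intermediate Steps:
B = 0
b(q) = 0 (b(q) = (q + 0)*0 = q*0 = 0)
(16316/(((-15 - 22)*(-49))) + 3257)*(2777 + b(21)) = (16316/(((-15 - 22)*(-49))) + 3257)*(2777 + 0) = (16316/((-37*(-49))) + 3257)*2777 = (16316/1813 + 3257)*2777 = (5921257/1813)*2777 = 16443330689/1813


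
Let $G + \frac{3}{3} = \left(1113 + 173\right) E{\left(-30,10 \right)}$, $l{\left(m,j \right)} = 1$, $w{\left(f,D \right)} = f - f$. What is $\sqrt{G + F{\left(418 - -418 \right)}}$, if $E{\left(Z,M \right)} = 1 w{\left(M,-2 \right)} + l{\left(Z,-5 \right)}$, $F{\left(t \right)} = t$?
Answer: $\sqrt{2121} \approx 46.054$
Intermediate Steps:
$w{\left(f,D \right)} = 0$
$E{\left(Z,M \right)} = 1$ ($E{\left(Z,M \right)} = 1 \cdot 0 + 1 = 0 + 1 = 1$)
$G = 1285$ ($G = -1 + \left(1113 + 173\right) 1 = -1 + 1286 \cdot 1 = -1 + 1286 = 1285$)
$\sqrt{G + F{\left(418 - -418 \right)}} = \sqrt{1285 + \left(418 - -418\right)} = \sqrt{1285 + \left(418 + 418\right)} = \sqrt{1285 + 836} = \sqrt{2121}$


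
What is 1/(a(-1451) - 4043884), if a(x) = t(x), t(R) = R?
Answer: -1/4045335 ≈ -2.4720e-7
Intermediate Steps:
a(x) = x
1/(a(-1451) - 4043884) = 1/(-1451 - 4043884) = 1/(-4045335) = -1/4045335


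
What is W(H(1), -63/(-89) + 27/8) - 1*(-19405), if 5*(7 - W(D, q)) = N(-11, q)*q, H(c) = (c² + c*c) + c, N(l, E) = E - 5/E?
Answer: 49198068711/2534720 ≈ 19410.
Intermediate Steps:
N(l, E) = E - 5/E
H(c) = c + 2*c² (H(c) = (c² + c²) + c = 2*c² + c = c + 2*c²)
W(D, q) = 7 - q*(q - 5/q)/5 (W(D, q) = 7 - (q - 5/q)*q/5 = 7 - q*(q - 5/q)/5)
W(H(1), -63/(-89) + 27/8) - 1*(-19405) = (8 - (-63/(-89) + 27/8)²/5) - 1*(-19405) = (8 - (-63*(-1/89) + 27*(⅛))²/5) + 19405 = (8 - (63/89 + 27/8)²/5) + 19405 = (8 - (2907/712)²/5) + 19405 = (8 - ⅕*8450649/506944) + 19405 = (8 - 8450649/2534720) + 19405 = 11827111/2534720 + 19405 = 49198068711/2534720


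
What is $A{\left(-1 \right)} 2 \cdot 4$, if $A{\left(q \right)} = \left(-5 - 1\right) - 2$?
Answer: $-64$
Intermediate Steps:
$A{\left(q \right)} = -8$ ($A{\left(q \right)} = -6 - 2 = -8$)
$A{\left(-1 \right)} 2 \cdot 4 = \left(-8\right) 2 \cdot 4 = \left(-16\right) 4 = -64$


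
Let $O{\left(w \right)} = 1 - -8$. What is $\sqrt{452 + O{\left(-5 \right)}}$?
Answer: $\sqrt{461} \approx 21.471$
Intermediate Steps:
$O{\left(w \right)} = 9$ ($O{\left(w \right)} = 1 + 8 = 9$)
$\sqrt{452 + O{\left(-5 \right)}} = \sqrt{452 + 9} = \sqrt{461}$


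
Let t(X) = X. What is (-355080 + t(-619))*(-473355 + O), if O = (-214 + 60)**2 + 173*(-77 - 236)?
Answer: 179196887812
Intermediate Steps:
O = -30433 (O = (-154)**2 + 173*(-313) = 23716 - 54149 = -30433)
(-355080 + t(-619))*(-473355 + O) = (-355080 - 619)*(-473355 - 30433) = -355699*(-503788) = 179196887812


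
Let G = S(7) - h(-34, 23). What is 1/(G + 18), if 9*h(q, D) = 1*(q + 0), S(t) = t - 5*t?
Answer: -9/56 ≈ -0.16071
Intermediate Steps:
S(t) = -4*t
h(q, D) = q/9 (h(q, D) = (1*(q + 0))/9 = (1*q)/9 = q/9)
G = -218/9 (G = -4*7 - (-34)/9 = -28 - 1*(-34/9) = -28 + 34/9 = -218/9 ≈ -24.222)
1/(G + 18) = 1/(-218/9 + 18) = 1/(-56/9) = -9/56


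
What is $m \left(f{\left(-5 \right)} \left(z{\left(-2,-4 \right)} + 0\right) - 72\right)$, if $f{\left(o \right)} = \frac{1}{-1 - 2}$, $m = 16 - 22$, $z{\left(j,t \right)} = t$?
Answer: $424$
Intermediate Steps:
$m = -6$ ($m = 16 - 22 = -6$)
$f{\left(o \right)} = - \frac{1}{3}$ ($f{\left(o \right)} = \frac{1}{-3} = - \frac{1}{3}$)
$m \left(f{\left(-5 \right)} \left(z{\left(-2,-4 \right)} + 0\right) - 72\right) = - 6 \left(- \frac{-4 + 0}{3} - 72\right) = - 6 \left(\left(- \frac{1}{3}\right) \left(-4\right) - 72\right) = - 6 \left(\frac{4}{3} - 72\right) = \left(-6\right) \left(- \frac{212}{3}\right) = 424$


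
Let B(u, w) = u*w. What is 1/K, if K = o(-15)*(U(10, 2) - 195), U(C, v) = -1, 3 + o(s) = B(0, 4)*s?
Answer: 1/588 ≈ 0.0017007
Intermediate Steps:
o(s) = -3 (o(s) = -3 + (0*4)*s = -3 + 0*s = -3 + 0 = -3)
K = 588 (K = -3*(-1 - 195) = -3*(-196) = 588)
1/K = 1/588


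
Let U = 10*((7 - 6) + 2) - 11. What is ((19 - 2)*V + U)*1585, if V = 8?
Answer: 245675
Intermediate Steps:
U = 19 (U = 10*(1 + 2) - 11 = 10*3 - 11 = 30 - 11 = 19)
((19 - 2)*V + U)*1585 = ((19 - 2)*8 + 19)*1585 = (17*8 + 19)*1585 = (136 + 19)*1585 = 155*1585 = 245675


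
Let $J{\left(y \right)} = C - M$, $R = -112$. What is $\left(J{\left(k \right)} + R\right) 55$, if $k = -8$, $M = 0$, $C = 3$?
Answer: $-5995$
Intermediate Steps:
$J{\left(y \right)} = 3$ ($J{\left(y \right)} = 3 - 0 = 3 + 0 = 3$)
$\left(J{\left(k \right)} + R\right) 55 = \left(3 - 112\right) 55 = \left(-109\right) 55 = -5995$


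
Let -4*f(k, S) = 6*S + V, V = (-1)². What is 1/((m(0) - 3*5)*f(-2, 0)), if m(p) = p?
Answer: 4/15 ≈ 0.26667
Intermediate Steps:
V = 1
f(k, S) = -¼ - 3*S/2 (f(k, S) = -(6*S + 1)/4 = -(1 + 6*S)/4 = -¼ - 3*S/2)
1/((m(0) - 3*5)*f(-2, 0)) = 1/((0 - 3*5)*(-¼ - 3/2*0)) = 1/((0 - 15)*(-¼ + 0)) = 1/(-15*(-¼)) = 1/(15/4) = 4/15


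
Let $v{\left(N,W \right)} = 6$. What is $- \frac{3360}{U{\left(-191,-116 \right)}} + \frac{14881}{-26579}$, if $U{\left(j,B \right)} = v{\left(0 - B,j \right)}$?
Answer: $- \frac{14899121}{26579} \approx -560.56$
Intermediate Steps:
$U{\left(j,B \right)} = 6$
$- \frac{3360}{U{\left(-191,-116 \right)}} + \frac{14881}{-26579} = - \frac{3360}{6} + \frac{14881}{-26579} = \left(-3360\right) \frac{1}{6} + 14881 \left(- \frac{1}{26579}\right) = -560 - \frac{14881}{26579} = - \frac{14899121}{26579}$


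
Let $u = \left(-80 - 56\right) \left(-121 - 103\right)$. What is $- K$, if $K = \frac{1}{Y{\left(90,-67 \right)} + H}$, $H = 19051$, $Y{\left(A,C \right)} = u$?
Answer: $- \frac{1}{49515} \approx -2.0196 \cdot 10^{-5}$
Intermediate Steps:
$u = 30464$ ($u = \left(-136\right) \left(-224\right) = 30464$)
$Y{\left(A,C \right)} = 30464$
$K = \frac{1}{49515}$ ($K = \frac{1}{30464 + 19051} = \frac{1}{49515} \approx 2.0196 \cdot 10^{-5}$)
$- K = \left(-1\right) \frac{1}{49515} = - \frac{1}{49515}$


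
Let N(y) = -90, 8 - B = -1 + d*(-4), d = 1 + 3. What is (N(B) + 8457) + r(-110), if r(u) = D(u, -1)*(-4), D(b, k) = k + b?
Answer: 8811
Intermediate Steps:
D(b, k) = b + k
d = 4
B = 25 (B = 8 - (-1 + 4*(-4)) = 8 - (-1 - 16) = 8 - 1*(-17) = 8 + 17 = 25)
r(u) = 4 - 4*u (r(u) = (u - 1)*(-4) = (-1 + u)*(-4) = 4 - 4*u)
(N(B) + 8457) + r(-110) = (-90 + 8457) + (4 - 4*(-110)) = 8367 + (4 + 440) = 8367 + 444 = 8811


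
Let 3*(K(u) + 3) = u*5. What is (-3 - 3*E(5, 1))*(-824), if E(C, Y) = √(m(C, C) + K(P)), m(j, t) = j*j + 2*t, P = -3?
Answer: 2472 + 7416*√3 ≈ 15317.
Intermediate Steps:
m(j, t) = j² + 2*t
K(u) = -3 + 5*u/3 (K(u) = -3 + (u*5)/3 = -3 + (5*u)/3 = -3 + 5*u/3)
E(C, Y) = √(-8 + C² + 2*C) (E(C, Y) = √((C² + 2*C) + (-3 + (5/3)*(-3))) = √((C² + 2*C) + (-3 - 5)) = √((C² + 2*C) - 8) = √(-8 + C² + 2*C))
(-3 - 3*E(5, 1))*(-824) = (-3 - 3*√(-8 + 5² + 2*5))*(-824) = (-3 - 3*√(-8 + 25 + 10))*(-824) = (-3 - 9*√3)*(-824) = 2472 + 7416*√3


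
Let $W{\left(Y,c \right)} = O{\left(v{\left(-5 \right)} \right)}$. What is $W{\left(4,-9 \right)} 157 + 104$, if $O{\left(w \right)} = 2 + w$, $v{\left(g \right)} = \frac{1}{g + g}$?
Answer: $\frac{4023}{10} \approx 402.3$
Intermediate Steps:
$v{\left(g \right)} = \frac{1}{2 g}$
$W{\left(Y,c \right)} = \frac{19}{10}$ ($W{\left(Y,c \right)} = 2 + \frac{1}{2 \left(-5\right)} = 2 + \frac{1}{2} \left(- \frac{1}{5}\right) = 2 - \frac{1}{10} = \frac{19}{10}$)
$W{\left(4,-9 \right)} 157 + 104 = \frac{19}{10} \cdot 157 + 104 = \frac{2983}{10} + 104 = \frac{4023}{10}$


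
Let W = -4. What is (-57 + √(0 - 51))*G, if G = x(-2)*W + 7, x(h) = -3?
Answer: -1083 + 19*I*√51 ≈ -1083.0 + 135.69*I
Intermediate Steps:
G = 19 (G = -3*(-4) + 7 = 12 + 7 = 19)
(-57 + √(0 - 51))*G = (-57 + √(0 - 51))*19 = (-57 + √(-51))*19 = (-57 + I*√51)*19 = -1083 + 19*I*√51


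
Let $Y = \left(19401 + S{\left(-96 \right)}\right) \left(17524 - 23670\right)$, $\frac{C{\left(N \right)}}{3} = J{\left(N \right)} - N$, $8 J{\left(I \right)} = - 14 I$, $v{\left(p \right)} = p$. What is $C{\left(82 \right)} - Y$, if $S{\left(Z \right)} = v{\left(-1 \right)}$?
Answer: $\frac{238463447}{2} \approx 1.1923 \cdot 10^{8}$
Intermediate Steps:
$J{\left(I \right)} = - \frac{7 I}{4}$ ($J{\left(I \right)} = \frac{\left(-14\right) I}{8} = - \frac{7 I}{4}$)
$C{\left(N \right)} = - \frac{33 N}{4}$ ($C{\left(N \right)} = 3 \left(- \frac{7 N}{4} - N\right) = 3 \left(- \frac{11 N}{4}\right) = - \frac{33 N}{4}$)
$S{\left(Z \right)} = -1$
$Y = -119232400$ ($Y = \left(19401 - 1\right) \left(17524 - 23670\right) = 19400 \left(-6146\right) = -119232400$)
$C{\left(82 \right)} - Y = \left(- \frac{33}{4}\right) 82 - -119232400 = - \frac{1353}{2} + 119232400 = \frac{238463447}{2}$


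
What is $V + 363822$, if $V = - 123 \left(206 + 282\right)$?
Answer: $303798$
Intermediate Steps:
$V = -60024$ ($V = \left(-123\right) 488 = -60024$)
$V + 363822 = -60024 + 363822 = 303798$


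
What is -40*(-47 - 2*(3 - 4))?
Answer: 1800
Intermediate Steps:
-40*(-47 - 2*(3 - 4)) = -40*(-47 - 2*(-1)) = -40*(-47 + 2) = -40*(-45) = 1800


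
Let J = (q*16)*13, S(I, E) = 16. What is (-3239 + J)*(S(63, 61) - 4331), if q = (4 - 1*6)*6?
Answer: 24746525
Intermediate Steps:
q = -12 (q = (4 - 6)*6 = -2*6 = -12)
J = -2496 (J = -12*16*13 = -192*13 = -2496)
(-3239 + J)*(S(63, 61) - 4331) = (-3239 - 2496)*(16 - 4331) = -5735*(-4315) = 24746525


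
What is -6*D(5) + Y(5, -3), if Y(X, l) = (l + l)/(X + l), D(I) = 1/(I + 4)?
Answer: -11/3 ≈ -3.6667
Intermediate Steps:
D(I) = 1/(4 + I)
Y(X, l) = 2*l/(X + l) (Y(X, l) = (2*l)/(X + l) = 2*l/(X + l))
-6*D(5) + Y(5, -3) = -6/(4 + 5) + 2*(-3)/(5 - 3) = -6/9 + 2*(-3)/2 = -6*⅑ + 2*(-3)*(½) = -⅔ - 3 = -11/3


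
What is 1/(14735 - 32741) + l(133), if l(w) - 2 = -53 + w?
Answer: 1476491/18006 ≈ 82.000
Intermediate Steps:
l(w) = -51 + w (l(w) = 2 + (-53 + w) = -51 + w)
1/(14735 - 32741) + l(133) = 1/(14735 - 32741) + (-51 + 133) = 1/(-18006) + 82 = -1/18006 + 82 = 1476491/18006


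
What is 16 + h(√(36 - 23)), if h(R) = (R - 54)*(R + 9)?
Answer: -457 - 45*√13 ≈ -619.25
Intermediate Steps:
h(R) = (-54 + R)*(9 + R)
16 + h(√(36 - 23)) = 16 + (-486 + (√(36 - 23))² - 45*√(36 - 23)) = 16 + (-486 + (√13)² - 45*√13) = 16 + (-486 + 13 - 45*√13) = 16 + (-473 - 45*√13) = -457 - 45*√13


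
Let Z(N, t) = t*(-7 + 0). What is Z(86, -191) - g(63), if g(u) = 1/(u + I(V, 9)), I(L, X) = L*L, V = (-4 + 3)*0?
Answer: 84230/63 ≈ 1337.0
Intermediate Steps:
Z(N, t) = -7*t (Z(N, t) = t*(-7) = -7*t)
V = 0 (V = -1*0 = 0)
I(L, X) = L²
g(u) = 1/u (g(u) = 1/(u + 0²) = 1/(u + 0) = 1/u)
Z(86, -191) - g(63) = -7*(-191) - 1/63 = 1337 - 1*1/63 = 1337 - 1/63 = 84230/63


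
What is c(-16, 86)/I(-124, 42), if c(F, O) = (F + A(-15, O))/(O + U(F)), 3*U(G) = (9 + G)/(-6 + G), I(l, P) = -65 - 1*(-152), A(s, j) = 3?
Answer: -286/164807 ≈ -0.0017354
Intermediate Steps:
I(l, P) = 87 (I(l, P) = -65 + 152 = 87)
U(G) = (9 + G)/(3*(-6 + G)) (U(G) = ((9 + G)/(-6 + G))/3 = (9 + G)/(3*(-6 + G)))
c(F, O) = (3 + F)/(O + (9 + F)/(3*(-6 + F))) (c(F, O) = (F + 3)/(O + (9 + F)/(3*(-6 + F))) = (3 + F)/(O + (9 + F)/(3*(-6 + F))))
c(-16, 86)/I(-124, 42) = (3*(-6 - 16)*(3 - 16)/(9 - 16 + 3*86*(-6 - 16)))/87 = (3*(-22)*(-13)/(9 - 16 + 3*86*(-22)))*(1/87) = (3*(-22)*(-13)/(9 - 16 - 5676))*(1/87) = (3*(-22)*(-13)/(-5683))*(1/87) = (3*(-1/5683)*(-22)*(-13))*(1/87) = -858/5683*1/87 = -286/164807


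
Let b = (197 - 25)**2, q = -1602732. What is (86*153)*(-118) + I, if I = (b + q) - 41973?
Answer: -3167765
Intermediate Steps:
b = 29584 (b = 172**2 = 29584)
I = -1615121 (I = (29584 - 1602732) - 41973 = -1573148 - 41973 = -1615121)
(86*153)*(-118) + I = (86*153)*(-118) - 1615121 = 13158*(-118) - 1615121 = -1552644 - 1615121 = -3167765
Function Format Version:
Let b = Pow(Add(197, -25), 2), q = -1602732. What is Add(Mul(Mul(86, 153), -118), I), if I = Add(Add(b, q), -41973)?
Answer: -3167765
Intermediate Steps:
b = 29584 (b = Pow(172, 2) = 29584)
I = -1615121 (I = Add(Add(29584, -1602732), -41973) = Add(-1573148, -41973) = -1615121)
Add(Mul(Mul(86, 153), -118), I) = Add(Mul(Mul(86, 153), -118), -1615121) = Add(Mul(13158, -118), -1615121) = Add(-1552644, -1615121) = -3167765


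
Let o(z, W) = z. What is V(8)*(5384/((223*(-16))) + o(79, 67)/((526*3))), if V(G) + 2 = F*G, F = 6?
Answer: -11807740/175947 ≈ -67.110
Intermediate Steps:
V(G) = -2 + 6*G
V(8)*(5384/((223*(-16))) + o(79, 67)/((526*3))) = (-2 + 6*8)*(5384/((223*(-16))) + 79/((526*3))) = (-2 + 48)*(5384/(-3568) + 79/1578) = 46*(5384*(-1/3568) + 79*(1/1578)) = 46*(-673/446 + 79/1578) = 46*(-256690/175947) = -11807740/175947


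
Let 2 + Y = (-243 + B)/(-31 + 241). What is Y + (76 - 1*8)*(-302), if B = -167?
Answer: -431339/21 ≈ -20540.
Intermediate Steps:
Y = -83/21 (Y = -2 + (-243 - 167)/(-31 + 241) = -2 - 410/210 = -2 - 410*1/210 = -2 - 41/21 = -83/21 ≈ -3.9524)
Y + (76 - 1*8)*(-302) = -83/21 + (76 - 1*8)*(-302) = -83/21 + (76 - 8)*(-302) = -83/21 + 68*(-302) = -83/21 - 20536 = -431339/21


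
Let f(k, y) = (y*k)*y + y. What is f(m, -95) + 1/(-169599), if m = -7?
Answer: -10730528731/169599 ≈ -63270.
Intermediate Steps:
f(k, y) = y + k*y² (f(k, y) = (k*y)*y + y = k*y² + y = y + k*y²)
f(m, -95) + 1/(-169599) = -95*(1 - 7*(-95)) + 1/(-169599) = -95*(1 + 665) - 1/169599 = -95*666 - 1/169599 = -63270 - 1/169599 = -10730528731/169599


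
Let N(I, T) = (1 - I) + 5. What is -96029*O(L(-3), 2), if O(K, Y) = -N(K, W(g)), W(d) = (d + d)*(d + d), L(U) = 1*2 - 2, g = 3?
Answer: 576174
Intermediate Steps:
L(U) = 0 (L(U) = 2 - 2 = 0)
W(d) = 4*d**2 (W(d) = (2*d)*(2*d) = 4*d**2)
N(I, T) = 6 - I
O(K, Y) = -6 + K (O(K, Y) = -(6 - K) = -6 + K)
-96029*O(L(-3), 2) = -96029*(-6 + 0) = -96029*(-6) = 576174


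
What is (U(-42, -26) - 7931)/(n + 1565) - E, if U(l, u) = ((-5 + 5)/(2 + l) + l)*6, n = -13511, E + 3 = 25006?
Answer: -298677655/11946 ≈ -25002.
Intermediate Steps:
E = 25003 (E = -3 + 25006 = 25003)
U(l, u) = 6*l (U(l, u) = (0/(2 + l) + l)*6 = (0 + l)*6 = l*6 = 6*l)
(U(-42, -26) - 7931)/(n + 1565) - E = (6*(-42) - 7931)/(-13511 + 1565) - 1*25003 = (-252 - 7931)/(-11946) - 25003 = -8183*(-1/11946) - 25003 = 8183/11946 - 25003 = -298677655/11946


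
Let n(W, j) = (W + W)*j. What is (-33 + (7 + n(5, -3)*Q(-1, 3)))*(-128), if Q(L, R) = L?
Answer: -512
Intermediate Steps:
n(W, j) = 2*W*j (n(W, j) = (2*W)*j = 2*W*j)
(-33 + (7 + n(5, -3)*Q(-1, 3)))*(-128) = (-33 + (7 + (2*5*(-3))*(-1)))*(-128) = (-33 + (7 - 30*(-1)))*(-128) = (-33 + (7 + 30))*(-128) = (-33 + 37)*(-128) = 4*(-128) = -512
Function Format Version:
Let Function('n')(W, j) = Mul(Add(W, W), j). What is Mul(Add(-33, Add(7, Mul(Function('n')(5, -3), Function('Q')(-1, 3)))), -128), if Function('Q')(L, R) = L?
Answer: -512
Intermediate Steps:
Function('n')(W, j) = Mul(2, W, j) (Function('n')(W, j) = Mul(Mul(2, W), j) = Mul(2, W, j))
Mul(Add(-33, Add(7, Mul(Function('n')(5, -3), Function('Q')(-1, 3)))), -128) = Mul(Add(-33, Add(7, Mul(Mul(2, 5, -3), -1))), -128) = Mul(Add(-33, Add(7, Mul(-30, -1))), -128) = Mul(Add(-33, Add(7, 30)), -128) = Mul(Add(-33, 37), -128) = Mul(4, -128) = -512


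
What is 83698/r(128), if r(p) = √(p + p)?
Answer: 41849/8 ≈ 5231.1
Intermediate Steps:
r(p) = √2*√p (r(p) = √(2*p) = √2*√p)
83698/r(128) = 83698/((√2*√128)) = 83698/((√2*(8*√2))) = 83698/16 = 83698*(1/16) = 41849/8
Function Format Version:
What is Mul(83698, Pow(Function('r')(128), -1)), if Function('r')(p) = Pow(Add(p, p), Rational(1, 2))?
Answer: Rational(41849, 8) ≈ 5231.1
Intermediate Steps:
Function('r')(p) = Mul(Pow(2, Rational(1, 2)), Pow(p, Rational(1, 2))) (Function('r')(p) = Pow(Mul(2, p), Rational(1, 2)) = Mul(Pow(2, Rational(1, 2)), Pow(p, Rational(1, 2))))
Mul(83698, Pow(Function('r')(128), -1)) = Mul(83698, Pow(Mul(Pow(2, Rational(1, 2)), Pow(128, Rational(1, 2))), -1)) = Mul(83698, Pow(Mul(Pow(2, Rational(1, 2)), Mul(8, Pow(2, Rational(1, 2)))), -1)) = Mul(83698, Pow(16, -1)) = Mul(83698, Rational(1, 16)) = Rational(41849, 8)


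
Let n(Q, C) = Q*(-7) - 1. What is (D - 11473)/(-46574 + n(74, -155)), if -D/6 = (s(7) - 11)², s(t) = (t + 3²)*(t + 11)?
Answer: 471847/47093 ≈ 10.019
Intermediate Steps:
s(t) = (9 + t)*(11 + t) (s(t) = (t + 9)*(11 + t) = (9 + t)*(11 + t))
n(Q, C) = -1 - 7*Q (n(Q, C) = -7*Q - 1 = -1 - 7*Q)
D = -460374 (D = -6*((99 + 7² + 20*7) - 11)² = -6*((99 + 49 + 140) - 11)² = -6*(288 - 11)² = -6*277² = -6*76729 = -460374)
(D - 11473)/(-46574 + n(74, -155)) = (-460374 - 11473)/(-46574 + (-1 - 7*74)) = -471847/(-46574 + (-1 - 518)) = -471847/(-46574 - 519) = -471847/(-47093) = -471847*(-1/47093) = 471847/47093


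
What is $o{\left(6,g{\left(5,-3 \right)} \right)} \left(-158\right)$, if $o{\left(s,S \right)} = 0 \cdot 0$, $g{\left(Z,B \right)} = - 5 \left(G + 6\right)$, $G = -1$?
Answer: $0$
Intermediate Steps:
$g{\left(Z,B \right)} = -25$ ($g{\left(Z,B \right)} = - 5 \left(-1 + 6\right) = \left(-5\right) 5 = -25$)
$o{\left(s,S \right)} = 0$
$o{\left(6,g{\left(5,-3 \right)} \right)} \left(-158\right) = 0 \left(-158\right) = 0$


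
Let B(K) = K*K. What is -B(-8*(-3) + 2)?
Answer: -676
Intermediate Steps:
B(K) = K²
-B(-8*(-3) + 2) = -(-8*(-3) + 2)² = -(24 + 2)² = -1*26² = -1*676 = -676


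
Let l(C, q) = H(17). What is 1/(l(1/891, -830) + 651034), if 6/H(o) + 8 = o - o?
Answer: 4/2604133 ≈ 1.5360e-6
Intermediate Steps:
H(o) = -¾ (H(o) = 6/(-8 + (o - o)) = 6/(-8 + 0) = 6/(-8) = 6*(-⅛) = -¾)
l(C, q) = -¾
1/(l(1/891, -830) + 651034) = 1/(-¾ + 651034) = 1/(2604133/4) = 4/2604133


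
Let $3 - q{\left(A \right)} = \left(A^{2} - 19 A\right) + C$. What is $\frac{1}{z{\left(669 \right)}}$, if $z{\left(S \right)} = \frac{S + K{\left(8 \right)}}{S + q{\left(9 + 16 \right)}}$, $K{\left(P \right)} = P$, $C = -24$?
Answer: $\frac{546}{677} \approx 0.8065$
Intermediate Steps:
$q{\left(A \right)} = 27 - A^{2} + 19 A$ ($q{\left(A \right)} = 3 - \left(\left(A^{2} - 19 A\right) - 24\right) = 3 - \left(-24 + A^{2} - 19 A\right) = 3 + \left(24 - A^{2} + 19 A\right) = 27 - A^{2} + 19 A$)
$z{\left(S \right)} = \frac{8 + S}{-123 + S}$ ($z{\left(S \right)} = \frac{S + 8}{S + \left(27 - \left(9 + 16\right)^{2} + 19 \left(9 + 16\right)\right)} = \frac{8 + S}{S + \left(27 - 25^{2} + 19 \cdot 25\right)} = \frac{8 + S}{S + \left(27 - 625 + 475\right)} = \frac{8 + S}{S - 123} = \frac{8 + S}{-123 + S}$)
$\frac{1}{z{\left(669 \right)}} = \frac{1}{\frac{1}{-123 + 669} \left(8 + 669\right)} = \frac{1}{\frac{1}{546} \cdot 677} = \frac{1}{\frac{677}{546}} = \frac{546}{677}$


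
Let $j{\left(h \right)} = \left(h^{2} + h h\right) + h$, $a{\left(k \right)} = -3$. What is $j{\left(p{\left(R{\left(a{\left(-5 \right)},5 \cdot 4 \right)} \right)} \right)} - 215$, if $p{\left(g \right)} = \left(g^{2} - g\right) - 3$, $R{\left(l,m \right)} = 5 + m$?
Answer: $713200$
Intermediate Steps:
$p{\left(g \right)} = -3 + g^{2} - g$
$j{\left(h \right)} = h + 2 h^{2}$ ($j{\left(h \right)} = \left(h^{2} + h^{2}\right) + h = 2 h^{2} + h = h + 2 h^{2}$)
$j{\left(p{\left(R{\left(a{\left(-5 \right)},5 \cdot 4 \right)} \right)} \right)} - 215 = \left(-3 + \left(5 + 5 \cdot 4\right)^{2} - \left(5 + 5 \cdot 4\right)\right) \left(1 + 2 \left(-3 + \left(5 + 5 \cdot 4\right)^{2} - \left(5 + 5 \cdot 4\right)\right)\right) - 215 = \left(-3 + \left(5 + 20\right)^{2} - \left(5 + 20\right)\right) \left(1 + 2 \left(-3 + \left(5 + 20\right)^{2} - \left(5 + 20\right)\right)\right) - 215 = \left(-3 + 25^{2} - 25\right) \left(1 + 2 \left(-3 + 25^{2} - 25\right)\right) - 215 = \left(-3 + 625 - 25\right) \left(1 + 2 \left(-3 + 625 - 25\right)\right) - 215 = 597 \left(1 + 2 \cdot 597\right) - 215 = 597 \left(1 + 1194\right) - 215 = 597 \cdot 1195 - 215 = 713415 - 215 = 713200$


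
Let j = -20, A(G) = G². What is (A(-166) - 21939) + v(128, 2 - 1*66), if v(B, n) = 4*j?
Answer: 5537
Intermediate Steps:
v(B, n) = -80 (v(B, n) = 4*(-20) = -80)
(A(-166) - 21939) + v(128, 2 - 1*66) = ((-166)² - 21939) - 80 = (27556 - 21939) - 80 = 5617 - 80 = 5537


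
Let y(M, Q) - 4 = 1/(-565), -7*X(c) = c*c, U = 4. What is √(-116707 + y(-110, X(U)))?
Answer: 2*I*√9313628935/565 ≈ 341.62*I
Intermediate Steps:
X(c) = -c²/7 (X(c) = -c*c/7 = -c²/7)
y(M, Q) = 2259/565 (y(M, Q) = 4 + 1/(-565) = 4 - 1/565 = 2259/565)
√(-116707 + y(-110, X(U))) = √(-116707 + 2259/565) = √(-65937196/565) = 2*I*√9313628935/565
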